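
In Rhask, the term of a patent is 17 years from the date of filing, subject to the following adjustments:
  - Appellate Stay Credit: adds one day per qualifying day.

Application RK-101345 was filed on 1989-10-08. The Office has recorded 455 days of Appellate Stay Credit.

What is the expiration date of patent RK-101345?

January 6, 2008

Base term: filing date + 17 years → 8 October 2006.
Appellate Stay Credit: +455 days → 6 January 2008.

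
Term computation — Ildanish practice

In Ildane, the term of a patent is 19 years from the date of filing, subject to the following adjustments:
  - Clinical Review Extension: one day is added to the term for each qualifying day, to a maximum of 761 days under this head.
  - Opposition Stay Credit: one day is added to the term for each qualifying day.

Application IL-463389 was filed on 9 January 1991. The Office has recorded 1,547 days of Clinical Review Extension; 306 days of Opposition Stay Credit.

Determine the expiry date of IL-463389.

2012-12-11

Base term: filing date + 19 years → 9 January 2010.
Clinical Review Extension: 1547 days claimed exceeds the 761-day cap, so +761 days → 9 February 2012.
Opposition Stay Credit: +306 days → 11 December 2012.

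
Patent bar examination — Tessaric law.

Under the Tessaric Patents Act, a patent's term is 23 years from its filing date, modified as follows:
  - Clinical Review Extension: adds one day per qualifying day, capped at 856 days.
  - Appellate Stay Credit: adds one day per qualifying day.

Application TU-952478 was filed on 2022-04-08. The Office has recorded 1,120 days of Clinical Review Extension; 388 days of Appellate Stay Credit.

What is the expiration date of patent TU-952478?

Base term: filing date + 23 years → 8 April 2045.
Clinical Review Extension: 1120 days claimed exceeds the 856-day cap, so +856 days → 12 August 2047.
Appellate Stay Credit: +388 days → 3 September 2048.

2048-09-03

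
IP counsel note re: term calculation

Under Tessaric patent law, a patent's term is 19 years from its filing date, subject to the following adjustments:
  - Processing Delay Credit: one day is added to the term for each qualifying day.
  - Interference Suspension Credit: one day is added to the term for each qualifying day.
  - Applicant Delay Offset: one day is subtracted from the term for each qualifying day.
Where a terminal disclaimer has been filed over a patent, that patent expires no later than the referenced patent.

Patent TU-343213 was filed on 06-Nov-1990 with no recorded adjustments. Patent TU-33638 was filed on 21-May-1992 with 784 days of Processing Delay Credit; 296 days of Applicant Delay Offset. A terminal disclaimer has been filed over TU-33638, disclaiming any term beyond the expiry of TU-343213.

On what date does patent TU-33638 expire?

Natural term of TU-33638:
  Base: filing + 19 years → 21 May 2011.
  Processing Delay Credit: +784 days → 13 July 2013.
  Applicant Delay Offset: −296 days → 20 September 2012.
Expiry of referenced patent TU-343213:
  Base: filing + 19 years → 6 November 2009.
Terminal disclaimer: TU-33638 expires on the earlier of 20 September 2012 and 6 November 2009.

November 6, 2009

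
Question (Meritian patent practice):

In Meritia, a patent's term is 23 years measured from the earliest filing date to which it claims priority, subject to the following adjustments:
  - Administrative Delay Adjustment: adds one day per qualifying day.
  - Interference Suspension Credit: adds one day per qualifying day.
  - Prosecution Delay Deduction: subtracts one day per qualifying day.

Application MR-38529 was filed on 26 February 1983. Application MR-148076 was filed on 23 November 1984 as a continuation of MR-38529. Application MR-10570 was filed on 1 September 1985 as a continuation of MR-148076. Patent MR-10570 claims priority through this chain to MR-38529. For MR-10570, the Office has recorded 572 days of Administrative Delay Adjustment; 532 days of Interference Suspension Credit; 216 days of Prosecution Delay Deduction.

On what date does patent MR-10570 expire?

August 2, 2008

Earliest priority filing: 26 February 1983.
Base term: 26 February 1983 + 23 years → 26 February 2006.
Administrative Delay Adjustment: +572 days → 21 September 2007.
Interference Suspension Credit: +532 days → 6 March 2009.
Prosecution Delay Deduction: −216 days → 2 August 2008.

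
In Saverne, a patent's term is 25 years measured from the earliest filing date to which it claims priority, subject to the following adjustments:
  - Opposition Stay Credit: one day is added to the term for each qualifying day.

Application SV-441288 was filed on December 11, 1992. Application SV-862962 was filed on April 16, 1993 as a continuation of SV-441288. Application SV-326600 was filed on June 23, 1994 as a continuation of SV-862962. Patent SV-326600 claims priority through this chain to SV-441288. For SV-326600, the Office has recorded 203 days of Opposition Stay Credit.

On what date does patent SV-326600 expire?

July 2, 2018

Earliest priority filing: 11 December 1992.
Base term: 11 December 1992 + 25 years → 11 December 2017.
Opposition Stay Credit: +203 days → 2 July 2018.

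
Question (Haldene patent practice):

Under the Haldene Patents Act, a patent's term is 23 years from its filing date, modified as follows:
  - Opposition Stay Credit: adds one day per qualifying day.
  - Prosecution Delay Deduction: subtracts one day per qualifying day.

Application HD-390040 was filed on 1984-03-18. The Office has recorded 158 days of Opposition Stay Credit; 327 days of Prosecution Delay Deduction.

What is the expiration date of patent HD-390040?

September 30, 2006

Base term: filing date + 23 years → 18 March 2007.
Opposition Stay Credit: +158 days → 23 August 2007.
Prosecution Delay Deduction: −327 days → 30 September 2006.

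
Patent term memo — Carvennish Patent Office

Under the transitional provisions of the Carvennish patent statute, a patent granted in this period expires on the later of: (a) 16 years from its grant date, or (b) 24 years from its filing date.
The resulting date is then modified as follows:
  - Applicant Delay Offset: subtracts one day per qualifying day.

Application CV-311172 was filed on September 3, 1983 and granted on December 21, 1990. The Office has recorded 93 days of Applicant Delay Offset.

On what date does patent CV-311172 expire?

2007-06-02

(a) grant + 16 years → 21 December 2006.
(b) filing + 24 years → 3 September 2007.
Later of the two: 3 September 2007.
Applicant Delay Offset: −93 days → 2 June 2007.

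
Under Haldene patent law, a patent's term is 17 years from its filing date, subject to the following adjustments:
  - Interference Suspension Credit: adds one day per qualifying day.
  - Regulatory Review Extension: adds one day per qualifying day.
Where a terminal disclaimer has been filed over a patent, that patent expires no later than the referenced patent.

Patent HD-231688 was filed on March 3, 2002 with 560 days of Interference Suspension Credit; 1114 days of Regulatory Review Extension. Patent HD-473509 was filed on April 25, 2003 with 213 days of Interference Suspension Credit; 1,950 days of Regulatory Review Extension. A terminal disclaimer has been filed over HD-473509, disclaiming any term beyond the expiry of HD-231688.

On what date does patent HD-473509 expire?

October 2, 2023

Natural term of HD-473509:
  Base: filing + 17 years → 25 April 2020.
  Interference Suspension Credit: +213 days → 24 November 2020.
  Regulatory Review Extension: +1950 days → 28 March 2026.
Expiry of referenced patent HD-231688:
  Base: filing + 17 years → 3 March 2019.
  Interference Suspension Credit: +560 days → 13 September 2020.
  Regulatory Review Extension: +1114 days → 2 October 2023.
Terminal disclaimer: HD-473509 expires on the earlier of 28 March 2026 and 2 October 2023.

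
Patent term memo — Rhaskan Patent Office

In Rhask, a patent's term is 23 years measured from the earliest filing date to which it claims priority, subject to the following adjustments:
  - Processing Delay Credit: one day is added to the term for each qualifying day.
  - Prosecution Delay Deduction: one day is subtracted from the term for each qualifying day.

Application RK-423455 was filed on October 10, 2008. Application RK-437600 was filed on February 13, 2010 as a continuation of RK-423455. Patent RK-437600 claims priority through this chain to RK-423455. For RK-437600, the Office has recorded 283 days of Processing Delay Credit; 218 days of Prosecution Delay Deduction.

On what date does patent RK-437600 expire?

Earliest priority filing: 10 October 2008.
Base term: 10 October 2008 + 23 years → 10 October 2031.
Processing Delay Credit: +283 days → 19 July 2032.
Prosecution Delay Deduction: −218 days → 14 December 2031.

December 14, 2031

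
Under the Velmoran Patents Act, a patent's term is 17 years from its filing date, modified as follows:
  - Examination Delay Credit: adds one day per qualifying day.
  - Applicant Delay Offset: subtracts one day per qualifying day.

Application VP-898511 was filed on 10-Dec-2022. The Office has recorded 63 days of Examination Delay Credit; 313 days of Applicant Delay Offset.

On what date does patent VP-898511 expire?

Base term: filing date + 17 years → 10 December 2039.
Examination Delay Credit: +63 days → 11 February 2040.
Applicant Delay Offset: −313 days → 4 April 2039.

April 4, 2039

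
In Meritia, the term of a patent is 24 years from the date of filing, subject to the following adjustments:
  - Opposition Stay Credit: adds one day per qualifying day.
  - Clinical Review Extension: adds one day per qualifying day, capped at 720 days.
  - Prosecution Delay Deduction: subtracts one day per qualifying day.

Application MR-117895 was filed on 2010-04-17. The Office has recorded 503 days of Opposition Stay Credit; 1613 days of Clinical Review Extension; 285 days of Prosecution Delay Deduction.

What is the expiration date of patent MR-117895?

November 10, 2036

Base term: filing date + 24 years → 17 April 2034.
Opposition Stay Credit: +503 days → 2 September 2035.
Clinical Review Extension: 1613 days claimed exceeds the 720-day cap, so +720 days → 22 August 2037.
Prosecution Delay Deduction: −285 days → 10 November 2036.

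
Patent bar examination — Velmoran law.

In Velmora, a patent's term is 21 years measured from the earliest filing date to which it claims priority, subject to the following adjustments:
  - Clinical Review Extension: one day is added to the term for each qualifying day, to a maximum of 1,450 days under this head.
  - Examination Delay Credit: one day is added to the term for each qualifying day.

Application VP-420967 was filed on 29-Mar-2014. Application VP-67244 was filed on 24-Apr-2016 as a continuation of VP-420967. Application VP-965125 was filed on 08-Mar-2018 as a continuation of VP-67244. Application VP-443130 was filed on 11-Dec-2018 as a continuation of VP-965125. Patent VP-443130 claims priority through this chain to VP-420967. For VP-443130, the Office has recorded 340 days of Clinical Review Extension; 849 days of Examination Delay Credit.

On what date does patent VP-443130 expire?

2038-06-30

Earliest priority filing: 29 March 2014.
Base term: 29 March 2014 + 21 years → 29 March 2035.
Clinical Review Extension: 340 days (within the 1450-day cap) → +340 days → 3 March 2036.
Examination Delay Credit: +849 days → 30 June 2038.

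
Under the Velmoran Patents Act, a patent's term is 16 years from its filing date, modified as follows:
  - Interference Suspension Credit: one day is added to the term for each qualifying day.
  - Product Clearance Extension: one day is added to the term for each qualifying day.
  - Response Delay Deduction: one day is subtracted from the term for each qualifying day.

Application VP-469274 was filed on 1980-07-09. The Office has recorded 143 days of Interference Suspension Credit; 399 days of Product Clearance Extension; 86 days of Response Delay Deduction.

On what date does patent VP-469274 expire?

Base term: filing date + 16 years → 9 July 1996.
Interference Suspension Credit: +143 days → 29 November 1996.
Product Clearance Extension: +399 days → 2 January 1998.
Response Delay Deduction: −86 days → 8 October 1997.

1997-10-08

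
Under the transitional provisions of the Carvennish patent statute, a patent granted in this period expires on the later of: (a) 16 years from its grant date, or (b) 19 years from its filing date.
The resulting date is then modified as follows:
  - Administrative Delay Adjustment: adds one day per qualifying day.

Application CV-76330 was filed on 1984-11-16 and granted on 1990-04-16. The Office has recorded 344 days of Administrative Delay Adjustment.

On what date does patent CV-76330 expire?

2007-03-26

(a) grant + 16 years → 16 April 2006.
(b) filing + 19 years → 16 November 2003.
Later of the two: 16 April 2006.
Administrative Delay Adjustment: +344 days → 26 March 2007.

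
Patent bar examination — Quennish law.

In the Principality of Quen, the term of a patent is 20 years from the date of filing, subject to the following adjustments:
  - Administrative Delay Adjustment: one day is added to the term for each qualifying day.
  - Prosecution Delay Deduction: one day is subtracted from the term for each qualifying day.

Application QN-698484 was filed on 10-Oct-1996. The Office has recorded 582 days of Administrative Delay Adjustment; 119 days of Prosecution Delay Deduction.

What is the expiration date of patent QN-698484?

Base term: filing date + 20 years → 10 October 2016.
Administrative Delay Adjustment: +582 days → 15 May 2018.
Prosecution Delay Deduction: −119 days → 16 January 2018.

2018-01-16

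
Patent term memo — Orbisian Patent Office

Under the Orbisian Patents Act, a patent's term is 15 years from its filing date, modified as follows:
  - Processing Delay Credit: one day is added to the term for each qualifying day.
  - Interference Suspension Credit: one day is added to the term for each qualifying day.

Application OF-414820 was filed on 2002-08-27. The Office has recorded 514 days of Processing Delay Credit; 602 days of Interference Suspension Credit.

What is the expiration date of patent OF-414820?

Base term: filing date + 15 years → 27 August 2017.
Processing Delay Credit: +514 days → 23 January 2019.
Interference Suspension Credit: +602 days → 16 September 2020.

2020-09-16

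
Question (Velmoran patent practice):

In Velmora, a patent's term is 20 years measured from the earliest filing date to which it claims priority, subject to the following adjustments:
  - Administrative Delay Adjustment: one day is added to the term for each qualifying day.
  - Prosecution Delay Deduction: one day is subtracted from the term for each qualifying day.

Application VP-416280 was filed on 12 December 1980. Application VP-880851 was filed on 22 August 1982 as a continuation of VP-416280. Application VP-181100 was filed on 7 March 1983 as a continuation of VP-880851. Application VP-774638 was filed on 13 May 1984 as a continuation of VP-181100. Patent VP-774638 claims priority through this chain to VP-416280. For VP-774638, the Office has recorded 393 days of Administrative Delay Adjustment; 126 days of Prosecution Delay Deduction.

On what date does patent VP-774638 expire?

September 5, 2001

Earliest priority filing: 12 December 1980.
Base term: 12 December 1980 + 20 years → 12 December 2000.
Administrative Delay Adjustment: +393 days → 9 January 2002.
Prosecution Delay Deduction: −126 days → 5 September 2001.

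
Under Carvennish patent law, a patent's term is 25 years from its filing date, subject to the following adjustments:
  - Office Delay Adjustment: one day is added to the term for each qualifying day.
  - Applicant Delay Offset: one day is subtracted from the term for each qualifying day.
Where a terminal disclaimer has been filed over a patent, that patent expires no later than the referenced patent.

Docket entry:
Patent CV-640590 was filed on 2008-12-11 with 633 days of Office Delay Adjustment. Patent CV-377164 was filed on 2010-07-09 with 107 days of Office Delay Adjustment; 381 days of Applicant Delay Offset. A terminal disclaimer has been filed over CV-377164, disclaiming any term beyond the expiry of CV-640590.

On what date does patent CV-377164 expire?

Natural term of CV-377164:
  Base: filing + 25 years → 9 July 2035.
  Office Delay Adjustment: +107 days → 24 October 2035.
  Applicant Delay Offset: −381 days → 8 October 2034.
Expiry of referenced patent CV-640590:
  Base: filing + 25 years → 11 December 2033.
  Office Delay Adjustment: +633 days → 5 September 2035.
Terminal disclaimer: CV-377164 expires on the earlier of 8 October 2034 and 5 September 2035.

October 8, 2034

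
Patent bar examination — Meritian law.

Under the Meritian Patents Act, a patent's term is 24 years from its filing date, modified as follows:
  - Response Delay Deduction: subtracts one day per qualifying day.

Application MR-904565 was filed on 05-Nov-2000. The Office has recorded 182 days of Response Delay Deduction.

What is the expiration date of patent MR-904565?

Base term: filing date + 24 years → 5 November 2024.
Response Delay Deduction: −182 days → 7 May 2024.

2024-05-07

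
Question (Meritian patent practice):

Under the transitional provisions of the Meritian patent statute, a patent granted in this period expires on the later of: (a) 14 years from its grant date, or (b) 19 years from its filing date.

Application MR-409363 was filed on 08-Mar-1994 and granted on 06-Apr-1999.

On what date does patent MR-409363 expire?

(a) grant + 14 years → 6 April 2013.
(b) filing + 19 years → 8 March 2013.
Later of the two: 6 April 2013.

April 6, 2013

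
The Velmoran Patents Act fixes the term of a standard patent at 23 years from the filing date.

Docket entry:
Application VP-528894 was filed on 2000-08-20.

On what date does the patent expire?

August 20, 2023

Filing date + 23 years → 20 August 2023.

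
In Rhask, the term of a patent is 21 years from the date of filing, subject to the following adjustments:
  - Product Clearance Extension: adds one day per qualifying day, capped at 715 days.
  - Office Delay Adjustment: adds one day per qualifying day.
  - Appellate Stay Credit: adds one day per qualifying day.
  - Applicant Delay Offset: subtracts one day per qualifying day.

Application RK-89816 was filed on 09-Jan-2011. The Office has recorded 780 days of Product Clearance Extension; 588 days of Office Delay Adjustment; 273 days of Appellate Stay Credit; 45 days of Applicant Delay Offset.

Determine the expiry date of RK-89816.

Base term: filing date + 21 years → 9 January 2032.
Product Clearance Extension: 780 days claimed exceeds the 715-day cap, so +715 days → 24 December 2033.
Office Delay Adjustment: +588 days → 4 August 2035.
Appellate Stay Credit: +273 days → 3 May 2036.
Applicant Delay Offset: −45 days → 19 March 2036.

2036-03-19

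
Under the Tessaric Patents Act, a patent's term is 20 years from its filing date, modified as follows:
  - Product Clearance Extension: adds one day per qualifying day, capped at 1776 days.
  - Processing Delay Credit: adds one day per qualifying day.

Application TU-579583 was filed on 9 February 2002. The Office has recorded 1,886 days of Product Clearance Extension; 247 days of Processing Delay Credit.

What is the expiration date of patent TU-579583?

Base term: filing date + 20 years → 9 February 2022.
Product Clearance Extension: 1886 days claimed exceeds the 1776-day cap, so +1776 days → 21 December 2026.
Processing Delay Credit: +247 days → 25 August 2027.

2027-08-25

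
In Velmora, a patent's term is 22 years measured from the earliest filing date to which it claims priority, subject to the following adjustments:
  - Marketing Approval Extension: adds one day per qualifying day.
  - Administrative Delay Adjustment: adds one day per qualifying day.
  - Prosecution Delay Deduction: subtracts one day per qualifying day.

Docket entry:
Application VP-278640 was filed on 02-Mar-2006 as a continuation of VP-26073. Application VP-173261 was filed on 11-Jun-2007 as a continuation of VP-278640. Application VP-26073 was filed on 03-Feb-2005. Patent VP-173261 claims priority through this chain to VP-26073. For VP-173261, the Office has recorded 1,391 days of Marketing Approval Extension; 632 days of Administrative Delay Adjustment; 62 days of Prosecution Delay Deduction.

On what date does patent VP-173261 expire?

2032-06-17

Earliest priority filing: 3 February 2005.
Base term: 3 February 2005 + 22 years → 3 February 2027.
Marketing Approval Extension: +1391 days → 25 November 2030.
Administrative Delay Adjustment: +632 days → 18 August 2032.
Prosecution Delay Deduction: −62 days → 17 June 2032.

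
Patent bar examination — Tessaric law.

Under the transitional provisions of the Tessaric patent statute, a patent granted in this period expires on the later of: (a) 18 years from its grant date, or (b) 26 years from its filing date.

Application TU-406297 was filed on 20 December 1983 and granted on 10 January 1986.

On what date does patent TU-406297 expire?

December 20, 2009

(a) grant + 18 years → 10 January 2004.
(b) filing + 26 years → 20 December 2009.
Later of the two: 20 December 2009.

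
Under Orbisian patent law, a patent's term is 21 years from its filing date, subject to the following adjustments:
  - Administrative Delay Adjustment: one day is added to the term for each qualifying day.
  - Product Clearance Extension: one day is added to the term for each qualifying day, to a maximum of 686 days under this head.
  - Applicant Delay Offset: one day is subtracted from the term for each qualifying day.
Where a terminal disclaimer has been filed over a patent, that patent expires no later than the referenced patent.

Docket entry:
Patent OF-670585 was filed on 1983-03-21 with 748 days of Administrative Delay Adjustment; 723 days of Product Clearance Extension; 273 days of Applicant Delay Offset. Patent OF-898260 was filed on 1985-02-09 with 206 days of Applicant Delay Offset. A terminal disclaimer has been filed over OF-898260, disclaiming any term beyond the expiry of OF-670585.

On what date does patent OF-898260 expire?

Natural term of OF-898260:
  Base: filing + 21 years → 9 February 2006.
  Applicant Delay Offset: −206 days → 18 July 2005.
Expiry of referenced patent OF-670585:
  Base: filing + 21 years → 21 March 2004.
  Administrative Delay Adjustment: +748 days → 8 April 2006.
  Product Clearance Extension: 723 days claimed exceeds the 686-day cap, so +686 days → 23 February 2008.
  Applicant Delay Offset: −273 days → 26 May 2007.
Terminal disclaimer: OF-898260 expires on the earlier of 18 July 2005 and 26 May 2007.

2005-07-18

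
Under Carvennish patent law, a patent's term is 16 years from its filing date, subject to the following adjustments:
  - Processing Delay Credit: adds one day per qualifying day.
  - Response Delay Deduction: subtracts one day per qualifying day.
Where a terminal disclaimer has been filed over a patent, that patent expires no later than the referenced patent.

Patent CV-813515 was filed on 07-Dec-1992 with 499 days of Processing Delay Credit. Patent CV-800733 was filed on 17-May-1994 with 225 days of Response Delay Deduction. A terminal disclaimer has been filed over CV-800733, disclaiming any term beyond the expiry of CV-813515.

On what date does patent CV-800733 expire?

2009-10-04

Natural term of CV-800733:
  Base: filing + 16 years → 17 May 2010.
  Response Delay Deduction: −225 days → 4 October 2009.
Expiry of referenced patent CV-813515:
  Base: filing + 16 years → 7 December 2008.
  Processing Delay Credit: +499 days → 20 April 2010.
Terminal disclaimer: CV-800733 expires on the earlier of 4 October 2009 and 20 April 2010.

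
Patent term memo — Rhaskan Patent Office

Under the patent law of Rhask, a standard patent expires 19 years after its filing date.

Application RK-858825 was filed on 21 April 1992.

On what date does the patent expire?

2011-04-21

Filing date + 19 years → 21 April 2011.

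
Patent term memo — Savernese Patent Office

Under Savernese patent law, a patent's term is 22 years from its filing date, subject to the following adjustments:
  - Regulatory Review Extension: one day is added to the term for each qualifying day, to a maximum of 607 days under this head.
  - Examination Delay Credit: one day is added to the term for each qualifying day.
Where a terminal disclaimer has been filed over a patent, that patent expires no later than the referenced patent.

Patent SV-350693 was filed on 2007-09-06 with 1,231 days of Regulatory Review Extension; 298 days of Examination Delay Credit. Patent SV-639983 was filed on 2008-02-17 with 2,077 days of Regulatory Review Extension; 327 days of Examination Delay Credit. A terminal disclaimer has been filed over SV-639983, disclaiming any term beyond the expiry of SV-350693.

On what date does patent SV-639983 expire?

2032-02-28

Natural term of SV-639983:
  Base: filing + 22 years → 17 February 2030.
  Regulatory Review Extension: 2077 days claimed exceeds the 607-day cap, so +607 days → 17 October 2031.
  Examination Delay Credit: +327 days → 8 September 2032.
Expiry of referenced patent SV-350693:
  Base: filing + 22 years → 6 September 2029.
  Regulatory Review Extension: 1231 days claimed exceeds the 607-day cap, so +607 days → 6 May 2031.
  Examination Delay Credit: +298 days → 28 February 2032.
Terminal disclaimer: SV-639983 expires on the earlier of 8 September 2032 and 28 February 2032.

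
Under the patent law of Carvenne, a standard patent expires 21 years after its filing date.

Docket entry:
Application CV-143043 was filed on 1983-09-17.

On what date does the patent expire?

Filing date + 21 years → 17 September 2004.

2004-09-17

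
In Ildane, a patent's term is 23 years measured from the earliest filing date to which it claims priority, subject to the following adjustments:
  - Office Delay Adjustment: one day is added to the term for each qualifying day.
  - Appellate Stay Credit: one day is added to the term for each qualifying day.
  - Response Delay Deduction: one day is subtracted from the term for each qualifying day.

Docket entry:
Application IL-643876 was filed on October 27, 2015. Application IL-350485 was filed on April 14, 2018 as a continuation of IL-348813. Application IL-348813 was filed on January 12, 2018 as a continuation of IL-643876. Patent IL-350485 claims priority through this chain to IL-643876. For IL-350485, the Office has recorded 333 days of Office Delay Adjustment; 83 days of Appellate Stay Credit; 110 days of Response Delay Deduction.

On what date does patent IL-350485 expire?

August 29, 2039

Earliest priority filing: 27 October 2015.
Base term: 27 October 2015 + 23 years → 27 October 2038.
Office Delay Adjustment: +333 days → 25 September 2039.
Appellate Stay Credit: +83 days → 17 December 2039.
Response Delay Deduction: −110 days → 29 August 2039.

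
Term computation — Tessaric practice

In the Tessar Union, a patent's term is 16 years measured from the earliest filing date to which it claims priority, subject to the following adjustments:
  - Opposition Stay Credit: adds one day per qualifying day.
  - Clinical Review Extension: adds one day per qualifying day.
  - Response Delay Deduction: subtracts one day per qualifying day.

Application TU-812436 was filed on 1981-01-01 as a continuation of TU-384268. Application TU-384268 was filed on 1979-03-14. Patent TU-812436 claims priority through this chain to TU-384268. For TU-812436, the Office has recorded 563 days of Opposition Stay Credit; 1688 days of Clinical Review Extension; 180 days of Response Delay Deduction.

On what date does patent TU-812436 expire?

2000-11-13

Earliest priority filing: 14 March 1979.
Base term: 14 March 1979 + 16 years → 14 March 1995.
Opposition Stay Credit: +563 days → 27 September 1996.
Clinical Review Extension: +1688 days → 12 May 2001.
Response Delay Deduction: −180 days → 13 November 2000.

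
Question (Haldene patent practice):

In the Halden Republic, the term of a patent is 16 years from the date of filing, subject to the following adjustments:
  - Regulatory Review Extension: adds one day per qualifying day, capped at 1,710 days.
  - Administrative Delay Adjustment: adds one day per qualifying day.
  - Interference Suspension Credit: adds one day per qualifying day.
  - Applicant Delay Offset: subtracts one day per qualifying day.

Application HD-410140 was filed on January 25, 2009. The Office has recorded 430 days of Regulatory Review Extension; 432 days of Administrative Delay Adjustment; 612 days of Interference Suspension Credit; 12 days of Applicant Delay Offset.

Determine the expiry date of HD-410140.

Base term: filing date + 16 years → 25 January 2025.
Regulatory Review Extension: 430 days (within the 1710-day cap) → +430 days → 31 March 2026.
Administrative Delay Adjustment: +432 days → 6 June 2027.
Interference Suspension Credit: +612 days → 7 February 2029.
Applicant Delay Offset: −12 days → 26 January 2029.

2029-01-26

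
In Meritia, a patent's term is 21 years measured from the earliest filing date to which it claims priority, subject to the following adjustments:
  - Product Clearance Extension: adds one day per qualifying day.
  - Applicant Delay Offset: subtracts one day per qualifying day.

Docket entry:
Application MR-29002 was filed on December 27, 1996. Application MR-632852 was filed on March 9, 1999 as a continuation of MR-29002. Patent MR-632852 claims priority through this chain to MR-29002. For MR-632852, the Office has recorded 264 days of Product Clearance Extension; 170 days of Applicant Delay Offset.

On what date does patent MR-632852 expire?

2018-03-31

Earliest priority filing: 27 December 1996.
Base term: 27 December 1996 + 21 years → 27 December 2017.
Product Clearance Extension: +264 days → 17 September 2018.
Applicant Delay Offset: −170 days → 31 March 2018.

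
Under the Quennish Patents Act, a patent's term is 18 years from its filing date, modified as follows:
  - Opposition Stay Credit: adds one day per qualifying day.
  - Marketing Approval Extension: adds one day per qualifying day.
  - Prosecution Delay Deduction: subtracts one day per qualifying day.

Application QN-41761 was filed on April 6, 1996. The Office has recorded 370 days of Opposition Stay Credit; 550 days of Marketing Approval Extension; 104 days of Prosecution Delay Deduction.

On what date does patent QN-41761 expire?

Base term: filing date + 18 years → 6 April 2014.
Opposition Stay Credit: +370 days → 11 April 2015.
Marketing Approval Extension: +550 days → 12 October 2016.
Prosecution Delay Deduction: −104 days → 30 June 2016.

2016-06-30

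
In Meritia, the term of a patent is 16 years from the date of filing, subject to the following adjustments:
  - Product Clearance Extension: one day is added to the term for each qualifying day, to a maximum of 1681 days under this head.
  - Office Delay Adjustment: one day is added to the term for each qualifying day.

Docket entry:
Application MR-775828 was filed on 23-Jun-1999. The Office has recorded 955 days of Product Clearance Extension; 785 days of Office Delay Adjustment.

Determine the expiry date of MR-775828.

March 28, 2020

Base term: filing date + 16 years → 23 June 2015.
Product Clearance Extension: 955 days (within the 1681-day cap) → +955 days → 2 February 2018.
Office Delay Adjustment: +785 days → 28 March 2020.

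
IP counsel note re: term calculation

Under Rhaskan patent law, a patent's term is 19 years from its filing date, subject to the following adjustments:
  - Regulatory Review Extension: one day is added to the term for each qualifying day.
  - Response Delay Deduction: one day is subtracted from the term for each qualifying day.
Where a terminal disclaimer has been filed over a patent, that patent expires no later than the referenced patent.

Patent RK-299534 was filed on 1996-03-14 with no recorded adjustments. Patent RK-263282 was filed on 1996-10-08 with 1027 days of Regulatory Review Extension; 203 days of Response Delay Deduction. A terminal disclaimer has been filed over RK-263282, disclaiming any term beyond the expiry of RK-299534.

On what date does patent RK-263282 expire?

2015-03-14

Natural term of RK-263282:
  Base: filing + 19 years → 8 October 2015.
  Regulatory Review Extension: +1027 days → 31 July 2018.
  Response Delay Deduction: −203 days → 9 January 2018.
Expiry of referenced patent RK-299534:
  Base: filing + 19 years → 14 March 2015.
Terminal disclaimer: RK-263282 expires on the earlier of 9 January 2018 and 14 March 2015.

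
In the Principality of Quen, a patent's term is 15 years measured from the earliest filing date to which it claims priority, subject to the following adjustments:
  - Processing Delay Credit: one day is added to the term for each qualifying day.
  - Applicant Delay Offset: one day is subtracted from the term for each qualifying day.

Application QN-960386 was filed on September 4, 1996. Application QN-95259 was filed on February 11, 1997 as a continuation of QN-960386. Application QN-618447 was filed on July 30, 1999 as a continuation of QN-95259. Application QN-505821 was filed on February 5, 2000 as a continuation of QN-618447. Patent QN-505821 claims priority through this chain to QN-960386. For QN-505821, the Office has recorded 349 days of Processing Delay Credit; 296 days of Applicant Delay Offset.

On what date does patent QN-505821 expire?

Earliest priority filing: 4 September 1996.
Base term: 4 September 1996 + 15 years → 4 September 2011.
Processing Delay Credit: +349 days → 18 August 2012.
Applicant Delay Offset: −296 days → 27 October 2011.

October 27, 2011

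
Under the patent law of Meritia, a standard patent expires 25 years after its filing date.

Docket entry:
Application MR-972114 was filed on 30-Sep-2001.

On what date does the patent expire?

2026-09-30

Filing date + 25 years → 30 September 2026.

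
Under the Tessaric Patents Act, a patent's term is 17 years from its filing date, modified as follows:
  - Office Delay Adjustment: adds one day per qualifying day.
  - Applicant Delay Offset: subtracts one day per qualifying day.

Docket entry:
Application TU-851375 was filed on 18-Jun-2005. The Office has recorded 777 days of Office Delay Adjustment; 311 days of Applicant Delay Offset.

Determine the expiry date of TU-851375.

2023-09-27

Base term: filing date + 17 years → 18 June 2022.
Office Delay Adjustment: +777 days → 3 August 2024.
Applicant Delay Offset: −311 days → 27 September 2023.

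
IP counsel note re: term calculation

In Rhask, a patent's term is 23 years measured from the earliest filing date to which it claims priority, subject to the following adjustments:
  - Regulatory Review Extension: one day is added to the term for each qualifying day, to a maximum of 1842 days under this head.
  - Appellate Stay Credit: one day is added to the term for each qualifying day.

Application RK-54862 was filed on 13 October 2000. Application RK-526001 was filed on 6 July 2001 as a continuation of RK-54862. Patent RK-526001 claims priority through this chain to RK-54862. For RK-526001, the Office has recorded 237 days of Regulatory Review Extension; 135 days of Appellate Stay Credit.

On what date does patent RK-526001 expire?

Earliest priority filing: 13 October 2000.
Base term: 13 October 2000 + 23 years → 13 October 2023.
Regulatory Review Extension: 237 days (within the 1842-day cap) → +237 days → 6 June 2024.
Appellate Stay Credit: +135 days → 19 October 2024.

2024-10-19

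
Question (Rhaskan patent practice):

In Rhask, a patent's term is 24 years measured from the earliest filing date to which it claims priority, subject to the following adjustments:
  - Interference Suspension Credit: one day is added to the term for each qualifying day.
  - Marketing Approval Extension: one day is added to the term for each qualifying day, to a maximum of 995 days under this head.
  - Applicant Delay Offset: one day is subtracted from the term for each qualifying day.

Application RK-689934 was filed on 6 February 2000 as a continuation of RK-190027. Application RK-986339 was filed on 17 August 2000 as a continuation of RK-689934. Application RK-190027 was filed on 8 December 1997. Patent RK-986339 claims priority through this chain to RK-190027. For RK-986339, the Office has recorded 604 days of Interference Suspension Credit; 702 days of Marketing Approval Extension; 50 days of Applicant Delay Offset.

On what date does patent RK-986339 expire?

May 17, 2025

Earliest priority filing: 8 December 1997.
Base term: 8 December 1997 + 24 years → 8 December 2021.
Interference Suspension Credit: +604 days → 4 August 2023.
Marketing Approval Extension: 702 days (within the 995-day cap) → +702 days → 6 July 2025.
Applicant Delay Offset: −50 days → 17 May 2025.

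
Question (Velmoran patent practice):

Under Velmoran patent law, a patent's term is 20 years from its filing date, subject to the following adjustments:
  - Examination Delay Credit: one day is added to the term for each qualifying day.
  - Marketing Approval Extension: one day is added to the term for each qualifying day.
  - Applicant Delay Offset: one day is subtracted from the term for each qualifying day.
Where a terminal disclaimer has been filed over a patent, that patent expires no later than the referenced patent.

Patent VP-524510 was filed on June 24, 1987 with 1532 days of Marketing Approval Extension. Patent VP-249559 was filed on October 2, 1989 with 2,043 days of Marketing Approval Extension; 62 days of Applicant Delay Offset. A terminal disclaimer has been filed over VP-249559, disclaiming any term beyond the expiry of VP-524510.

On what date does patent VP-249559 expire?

Natural term of VP-249559:
  Base: filing + 20 years → 2 October 2009.
  Marketing Approval Extension: +2043 days → 7 May 2015.
  Applicant Delay Offset: −62 days → 6 March 2015.
Expiry of referenced patent VP-524510:
  Base: filing + 20 years → 24 June 2007.
  Marketing Approval Extension: +1532 days → 3 September 2011.
Terminal disclaimer: VP-249559 expires on the earlier of 6 March 2015 and 3 September 2011.

2011-09-03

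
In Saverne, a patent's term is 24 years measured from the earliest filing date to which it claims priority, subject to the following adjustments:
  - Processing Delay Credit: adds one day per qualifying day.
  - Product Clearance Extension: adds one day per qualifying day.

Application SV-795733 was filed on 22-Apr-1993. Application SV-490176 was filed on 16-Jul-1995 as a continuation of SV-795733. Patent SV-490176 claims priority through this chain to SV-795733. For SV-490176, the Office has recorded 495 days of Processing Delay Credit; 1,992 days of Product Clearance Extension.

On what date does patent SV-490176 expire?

Earliest priority filing: 22 April 1993.
Base term: 22 April 1993 + 24 years → 22 April 2017.
Processing Delay Credit: +495 days → 30 August 2018.
Product Clearance Extension: +1992 days → 12 February 2024.

February 12, 2024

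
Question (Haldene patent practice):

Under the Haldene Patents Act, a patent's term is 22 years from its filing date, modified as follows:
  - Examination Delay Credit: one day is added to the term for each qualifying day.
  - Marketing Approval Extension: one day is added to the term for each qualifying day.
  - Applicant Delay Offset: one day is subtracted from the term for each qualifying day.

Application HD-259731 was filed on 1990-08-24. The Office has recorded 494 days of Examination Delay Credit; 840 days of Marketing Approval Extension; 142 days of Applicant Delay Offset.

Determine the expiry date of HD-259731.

2015-11-29

Base term: filing date + 22 years → 24 August 2012.
Examination Delay Credit: +494 days → 31 December 2013.
Marketing Approval Extension: +840 days → 19 April 2016.
Applicant Delay Offset: −142 days → 29 November 2015.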